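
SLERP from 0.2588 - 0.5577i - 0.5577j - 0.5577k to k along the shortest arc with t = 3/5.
0.119 - 0.2565i - 0.2565j - 0.9243k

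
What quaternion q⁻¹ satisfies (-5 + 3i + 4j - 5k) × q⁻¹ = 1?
-0.0667 - 0.04i - 0.0533j + 0.0667k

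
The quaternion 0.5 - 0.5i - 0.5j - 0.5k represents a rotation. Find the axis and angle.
axis = (-√3/3, -√3/3, -√3/3), θ = 2π/3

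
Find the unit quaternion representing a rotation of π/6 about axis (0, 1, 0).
0.9659 + 0.2588j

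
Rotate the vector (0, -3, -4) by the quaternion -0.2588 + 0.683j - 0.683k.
(2.475, 3.531, 2.531)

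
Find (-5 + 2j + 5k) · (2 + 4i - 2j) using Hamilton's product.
-6 - 10i + 34j + 2k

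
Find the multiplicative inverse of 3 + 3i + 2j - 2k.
0.1154 - 0.1154i - 0.0769j + 0.0769k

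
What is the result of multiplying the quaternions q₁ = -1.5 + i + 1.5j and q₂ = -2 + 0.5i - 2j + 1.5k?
5.5 - 0.5i - 1.5j - 5k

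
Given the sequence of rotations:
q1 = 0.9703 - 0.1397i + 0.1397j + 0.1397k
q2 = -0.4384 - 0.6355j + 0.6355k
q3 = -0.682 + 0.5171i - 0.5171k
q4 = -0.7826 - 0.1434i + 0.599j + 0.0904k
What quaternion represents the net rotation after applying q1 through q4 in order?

q2 · q1 = -0.4254 - 0.1163i - 0.7666j + 0.4666k
q3 · q2 · q1 = 0.5915 - 0.5371i + 0.3417j - 0.4947k
q4 · q3 · q2 · q1 = -0.6999 + 0.0083i - 0.0326j + 0.7133k
-0.6999 + 0.0083i - 0.0326j + 0.7133k


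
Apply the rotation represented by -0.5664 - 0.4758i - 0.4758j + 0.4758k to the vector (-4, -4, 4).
(-4, -4, 4)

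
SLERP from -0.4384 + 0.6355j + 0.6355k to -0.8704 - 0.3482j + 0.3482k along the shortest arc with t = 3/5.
-0.8276 + 0.0676j + 0.5573k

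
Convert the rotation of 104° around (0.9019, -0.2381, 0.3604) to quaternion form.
0.6157 + 0.7107i - 0.1876j + 0.284k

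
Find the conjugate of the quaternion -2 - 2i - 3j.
-2 + 2i + 3j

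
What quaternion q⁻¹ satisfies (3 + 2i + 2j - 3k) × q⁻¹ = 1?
0.1154 - 0.0769i - 0.0769j + 0.1154k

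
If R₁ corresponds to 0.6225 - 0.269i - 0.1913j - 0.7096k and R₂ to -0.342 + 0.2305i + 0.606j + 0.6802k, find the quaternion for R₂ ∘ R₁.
0.4477 - 0.0644i + 0.4232j + 0.785k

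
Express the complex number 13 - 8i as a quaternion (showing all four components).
13 - 8i + 0j + 0k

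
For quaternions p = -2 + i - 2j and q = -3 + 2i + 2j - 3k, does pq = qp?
No: pq = 8 - i + 5j + 12k ≠ 8 - 13i - j = qp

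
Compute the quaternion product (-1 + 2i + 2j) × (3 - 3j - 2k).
3 + 2i + 13j - 4k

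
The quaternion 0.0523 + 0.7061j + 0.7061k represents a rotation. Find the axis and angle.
axis = (0, √2/2, √2/2), θ = 174°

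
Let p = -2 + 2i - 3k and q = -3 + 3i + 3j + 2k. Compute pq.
6 - 3i - 19j + 11k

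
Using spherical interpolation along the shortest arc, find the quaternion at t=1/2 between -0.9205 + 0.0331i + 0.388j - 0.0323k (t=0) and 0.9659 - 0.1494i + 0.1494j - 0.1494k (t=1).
-0.9857 + 0.0954i + 0.1247j + 0.0612k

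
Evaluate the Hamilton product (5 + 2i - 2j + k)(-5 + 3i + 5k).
-36 - 5i + 3j + 26k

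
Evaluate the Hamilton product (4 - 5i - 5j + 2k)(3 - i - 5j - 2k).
-14 + i - 47j + 18k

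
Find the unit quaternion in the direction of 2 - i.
0.8944 - 0.4472i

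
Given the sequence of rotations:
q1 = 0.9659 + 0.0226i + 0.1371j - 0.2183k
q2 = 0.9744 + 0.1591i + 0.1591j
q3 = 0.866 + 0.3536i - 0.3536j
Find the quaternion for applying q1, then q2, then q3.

q2 · q1 = 0.9158 + 0.141i + 0.322j - 0.1945k
q3 · q2 · q1 = 0.8571 + 0.5147i + 0.0238j - 0.0047k
0.8571 + 0.5147i + 0.0238j - 0.0047k


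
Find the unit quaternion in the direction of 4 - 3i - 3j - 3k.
0.61 - 0.4575i - 0.4575j - 0.4575k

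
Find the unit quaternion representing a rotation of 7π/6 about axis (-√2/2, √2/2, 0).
-0.2588 - 0.683i + 0.683j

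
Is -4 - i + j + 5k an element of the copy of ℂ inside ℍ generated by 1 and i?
No. The quaternion -4 - i + j + 5k has j-coefficient y = 1 and k-coefficient z = 5, not both zero, so it does not lie in the complex subalgebra spanned by 1 and i.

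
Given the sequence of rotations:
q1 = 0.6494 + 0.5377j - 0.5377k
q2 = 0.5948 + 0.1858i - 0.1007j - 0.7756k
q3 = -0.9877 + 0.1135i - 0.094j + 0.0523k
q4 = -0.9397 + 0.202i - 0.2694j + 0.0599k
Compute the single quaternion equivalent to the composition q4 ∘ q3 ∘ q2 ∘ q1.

q2 · q1 = 0.0234 + 0.5918i + 0.3543j - 0.7236k
q3 · q2 · q1 = -0.0191 - 0.5324i - 0.2391j + 0.8118k
q4 · q3 · q2 · q1 = 0.0125 + 0.2921i + 0.034j - 0.9557k
0.0125 + 0.2921i + 0.034j - 0.9557k


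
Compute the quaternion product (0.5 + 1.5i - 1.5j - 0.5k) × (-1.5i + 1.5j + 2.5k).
5.75 - 3.75i - 2.25j + 1.25k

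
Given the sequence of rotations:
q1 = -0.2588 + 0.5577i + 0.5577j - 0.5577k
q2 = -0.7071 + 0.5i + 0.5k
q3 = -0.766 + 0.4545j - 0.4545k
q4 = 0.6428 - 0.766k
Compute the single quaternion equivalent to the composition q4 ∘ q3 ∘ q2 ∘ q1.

q2 · q1 = 0.183 - 0.8026i + 0.1634j + 0.5438k
q3 · q2 · q1 = 0.0327 + 0.9362i + 0.3228j - 0.1349k
q4 · q3 · q2 · q1 = -0.0823 + 0.8491i - 0.5096j - 0.1118k
-0.0823 + 0.8491i - 0.5096j - 0.1118k


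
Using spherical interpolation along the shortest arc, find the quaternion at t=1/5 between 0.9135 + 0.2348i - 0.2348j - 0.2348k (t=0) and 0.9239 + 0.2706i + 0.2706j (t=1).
0.9399 + 0.2486i - 0.1346j - 0.1916k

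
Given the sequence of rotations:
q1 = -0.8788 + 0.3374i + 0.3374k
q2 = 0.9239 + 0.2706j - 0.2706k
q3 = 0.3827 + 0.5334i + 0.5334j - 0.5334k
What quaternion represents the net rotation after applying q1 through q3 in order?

q2 · q1 = -0.7206 + 0.403i - 0.3291j + 0.4582k
q3 · q2 · q1 = -0.0708 - 0.1613i - 0.9697j + 0.1692k
-0.0708 - 0.1613i - 0.9697j + 0.1692k


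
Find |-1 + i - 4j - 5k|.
√43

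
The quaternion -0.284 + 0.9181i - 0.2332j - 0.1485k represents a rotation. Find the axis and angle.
axis = (0.9575, -0.2432, -0.1549), θ = 213°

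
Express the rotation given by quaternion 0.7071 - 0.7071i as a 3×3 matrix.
[[1, 0, 0], [0, 0, 1], [0, -1, 0]]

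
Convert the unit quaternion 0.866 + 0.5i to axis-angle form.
axis = (1, 0, 0), θ = π/3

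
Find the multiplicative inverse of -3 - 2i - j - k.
-0.2 + 0.1333i + 0.0667j + 0.0667k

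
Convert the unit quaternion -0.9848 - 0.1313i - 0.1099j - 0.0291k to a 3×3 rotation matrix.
[[0.9742, -0.0285, 0.2241], [0.0862, 0.9638, -0.2522], [-0.2088, 0.265, 0.9414]]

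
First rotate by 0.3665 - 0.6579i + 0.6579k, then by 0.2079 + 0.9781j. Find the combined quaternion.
0.0762 + 0.5067i + 0.3585j + 0.7803k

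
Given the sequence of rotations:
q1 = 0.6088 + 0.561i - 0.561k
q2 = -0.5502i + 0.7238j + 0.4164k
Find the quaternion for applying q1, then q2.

q2 · q1 = 0.5423 - 0.741i + 0.3656j - 0.1525k
0.5423 - 0.741i + 0.3656j - 0.1525k


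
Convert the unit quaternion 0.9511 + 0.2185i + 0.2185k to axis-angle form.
axis = (√2/2, 0, √2/2), θ = 36°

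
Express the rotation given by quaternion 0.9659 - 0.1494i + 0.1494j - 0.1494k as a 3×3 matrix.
[[0.9107, 0.244, 0.3333], [-0.3333, 0.9107, 0.244], [-0.244, -0.3333, 0.9107]]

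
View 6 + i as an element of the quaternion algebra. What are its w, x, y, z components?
6 + i + 0j + 0k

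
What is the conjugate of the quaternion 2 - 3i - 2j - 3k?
2 + 3i + 2j + 3k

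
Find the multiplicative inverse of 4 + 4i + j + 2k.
0.1081 - 0.1081i - 0.027j - 0.0541k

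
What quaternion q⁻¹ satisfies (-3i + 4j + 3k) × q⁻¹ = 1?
0.0882i - 0.1176j - 0.0882k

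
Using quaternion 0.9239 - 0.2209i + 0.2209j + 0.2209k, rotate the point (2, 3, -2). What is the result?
(-0.529, 2.024, -3.553)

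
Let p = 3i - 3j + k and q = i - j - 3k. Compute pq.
-3 + 10i + 10j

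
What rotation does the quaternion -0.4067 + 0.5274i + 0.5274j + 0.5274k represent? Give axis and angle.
axis = (√3/3, √3/3, √3/3), θ = 228°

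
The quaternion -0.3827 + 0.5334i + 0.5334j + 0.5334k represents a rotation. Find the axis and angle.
axis = (√3/3, √3/3, √3/3), θ = 5π/4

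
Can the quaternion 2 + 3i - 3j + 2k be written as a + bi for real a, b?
No. The quaternion 2 + 3i - 3j + 2k has j-coefficient y = -3 and k-coefficient z = 2, not both zero, so it does not lie in the complex subalgebra spanned by 1 and i.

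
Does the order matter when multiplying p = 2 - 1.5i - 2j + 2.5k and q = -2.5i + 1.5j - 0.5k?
Yes: pq = 0.5 - 7.75i - 4j - 8.25k ≠ 0.5 - 2.25i + 10j + 6.25k = qp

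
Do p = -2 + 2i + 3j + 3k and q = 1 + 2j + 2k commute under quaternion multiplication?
No: pq = -14 + 2i - 5j + 3k ≠ -14 + 2i + 3j - 5k = qp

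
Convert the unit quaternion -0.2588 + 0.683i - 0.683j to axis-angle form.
axis = (√2/2, -√2/2, 0), θ = 7π/6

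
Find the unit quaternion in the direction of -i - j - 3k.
-0.3015i - 0.3015j - 0.9045k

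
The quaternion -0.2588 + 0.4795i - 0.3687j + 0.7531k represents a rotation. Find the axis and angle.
axis = (0.4964, -0.3817, 0.7797), θ = 7π/6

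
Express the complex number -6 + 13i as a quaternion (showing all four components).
-6 + 13i + 0j + 0k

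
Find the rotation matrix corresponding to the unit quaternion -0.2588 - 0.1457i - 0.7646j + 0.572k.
[[-0.8236, 0.5189, 0.2291], [-0.0733, 0.3032, -0.9501], [-0.5624, -0.7993, -0.2117]]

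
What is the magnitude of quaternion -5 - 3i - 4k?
√50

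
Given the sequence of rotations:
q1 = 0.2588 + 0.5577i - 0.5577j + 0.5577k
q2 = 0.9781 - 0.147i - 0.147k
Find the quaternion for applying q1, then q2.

q2 · q1 = 0.4171 + 0.4255i - 0.5455j + 0.5894k
0.4171 + 0.4255i - 0.5455j + 0.5894k


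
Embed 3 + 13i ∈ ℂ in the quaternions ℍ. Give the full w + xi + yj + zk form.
3 + 13i + 0j + 0k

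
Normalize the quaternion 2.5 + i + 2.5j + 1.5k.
0.6299 + 0.252i + 0.6299j + 0.378k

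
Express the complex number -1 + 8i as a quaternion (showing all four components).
-1 + 8i + 0j + 0k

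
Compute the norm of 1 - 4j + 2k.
√21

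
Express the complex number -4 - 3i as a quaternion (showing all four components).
-4 - 3i + 0j + 0k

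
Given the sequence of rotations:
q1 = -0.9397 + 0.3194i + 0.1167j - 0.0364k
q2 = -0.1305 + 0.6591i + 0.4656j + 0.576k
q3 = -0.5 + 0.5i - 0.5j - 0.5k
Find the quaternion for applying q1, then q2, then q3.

q2 · q1 = -0.1213 - 0.7452i - 0.2448j - 0.6083k
q3 · q2 · q1 = 0.0067 + 0.4937i + 0.8598j - 0.1302k
0.0067 + 0.4937i + 0.8598j - 0.1302k


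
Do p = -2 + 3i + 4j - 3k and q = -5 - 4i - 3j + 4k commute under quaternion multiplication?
No: pq = 46 - 14j + 14k ≠ 46 - 14i - 14j = qp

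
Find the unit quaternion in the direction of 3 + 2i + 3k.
0.6396 + 0.4264i + 0.6396k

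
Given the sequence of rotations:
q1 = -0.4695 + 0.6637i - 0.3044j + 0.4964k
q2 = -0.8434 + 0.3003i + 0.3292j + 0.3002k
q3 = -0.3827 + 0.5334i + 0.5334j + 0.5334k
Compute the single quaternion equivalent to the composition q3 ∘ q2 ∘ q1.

q2 · q1 = 0.1479 - 0.446i + 0.1523j - 0.8695k
q3 · q2 · q1 = 0.5638 - 0.2955i + 0.2465j + 0.7308k
0.5638 - 0.2955i + 0.2465j + 0.7308k


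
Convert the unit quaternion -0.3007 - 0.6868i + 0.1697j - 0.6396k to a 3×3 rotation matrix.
[[0.1242, -0.6178, 0.7765], [0.1516, -0.7616, -0.6301], [0.9806, 0.196, -0.001]]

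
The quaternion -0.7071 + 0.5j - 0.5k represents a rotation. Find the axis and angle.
axis = (0, √2/2, -√2/2), θ = 3π/2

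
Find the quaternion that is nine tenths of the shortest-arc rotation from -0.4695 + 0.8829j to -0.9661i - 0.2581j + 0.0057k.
-0.0645 + 0.9272i + 0.3689j - 0.0055k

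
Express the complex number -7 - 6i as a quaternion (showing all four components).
-7 - 6i + 0j + 0k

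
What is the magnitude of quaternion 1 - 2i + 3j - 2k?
√18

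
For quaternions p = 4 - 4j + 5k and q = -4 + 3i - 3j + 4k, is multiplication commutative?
No: pq = -48 + 11i + 19j + 8k ≠ -48 + 13i - 11j - 16k = qp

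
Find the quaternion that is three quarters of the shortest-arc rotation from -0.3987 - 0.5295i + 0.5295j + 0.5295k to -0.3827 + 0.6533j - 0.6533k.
-0.4784 - 0.1859i + 0.7636j - 0.3918k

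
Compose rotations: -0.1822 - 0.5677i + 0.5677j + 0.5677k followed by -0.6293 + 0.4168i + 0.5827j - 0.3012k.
0.1915 + 0.7831i - 0.529j + 0.265k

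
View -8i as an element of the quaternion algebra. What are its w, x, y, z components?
0 - 8i + 0j + 0k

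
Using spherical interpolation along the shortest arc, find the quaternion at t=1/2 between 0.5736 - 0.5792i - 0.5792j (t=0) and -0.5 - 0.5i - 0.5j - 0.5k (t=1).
0.0458 - 0.6713i - 0.6713j - 0.311k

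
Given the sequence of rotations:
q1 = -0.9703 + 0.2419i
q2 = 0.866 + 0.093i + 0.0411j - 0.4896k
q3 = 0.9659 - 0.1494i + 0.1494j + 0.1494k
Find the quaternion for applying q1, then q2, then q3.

q2 · q1 = -0.8628 + 0.1192i - 0.1583j + 0.4651k
q3 · q2 · q1 = -0.8614 + 0.3372i - 0.1945j + 0.3262k
-0.8614 + 0.3372i - 0.1945j + 0.3262k


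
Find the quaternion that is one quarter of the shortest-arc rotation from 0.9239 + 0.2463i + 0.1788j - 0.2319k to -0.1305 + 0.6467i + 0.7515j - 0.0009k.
0.7672 + 0.4413i + 0.4183j - 0.2043k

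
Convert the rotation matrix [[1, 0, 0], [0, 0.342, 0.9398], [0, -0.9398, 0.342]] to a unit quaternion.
0.8191 - 0.5736i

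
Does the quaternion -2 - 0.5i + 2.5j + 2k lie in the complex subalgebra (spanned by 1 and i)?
No. The quaternion -2 - 0.5i + 2.5j + 2k has j-coefficient y = 2.5 and k-coefficient z = 2, not both zero, so it does not lie in the complex subalgebra spanned by 1 and i.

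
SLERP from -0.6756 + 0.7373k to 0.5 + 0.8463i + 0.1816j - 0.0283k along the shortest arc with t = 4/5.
-0.6124 - 0.7443i - 0.1597j + 0.2132k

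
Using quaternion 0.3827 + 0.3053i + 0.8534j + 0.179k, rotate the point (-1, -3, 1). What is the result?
(0.131, -2.835, -1.717)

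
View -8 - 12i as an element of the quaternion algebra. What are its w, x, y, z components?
-8 - 12i + 0j + 0k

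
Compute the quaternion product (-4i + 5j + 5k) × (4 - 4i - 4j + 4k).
-16 + 24i + 16j + 56k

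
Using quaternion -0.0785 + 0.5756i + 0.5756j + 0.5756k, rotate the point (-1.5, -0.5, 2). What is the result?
(1.256, 0.81, -2.066)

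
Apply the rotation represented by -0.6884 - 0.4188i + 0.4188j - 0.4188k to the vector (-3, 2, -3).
(-2.073, 2.702, -3.226)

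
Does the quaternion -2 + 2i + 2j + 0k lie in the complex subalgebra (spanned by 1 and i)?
No. The quaternion -2 + 2i + 2j has j-coefficient y = 2 and k-coefficient z = 0, not both zero, so it does not lie in the complex subalgebra spanned by 1 and i.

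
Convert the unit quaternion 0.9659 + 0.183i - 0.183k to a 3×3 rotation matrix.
[[0.933, 0.3535, -0.067], [-0.3535, 0.866, -0.3535], [-0.067, 0.3535, 0.933]]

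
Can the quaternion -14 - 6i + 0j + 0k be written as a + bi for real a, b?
Yes. The quaternion -14 - 6i has j- and k-coefficients y = z = 0, so it lies in the complex subalgebra spanned by 1 and i.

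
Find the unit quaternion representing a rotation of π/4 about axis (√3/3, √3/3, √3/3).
0.9239 + 0.2209i + 0.2209j + 0.2209k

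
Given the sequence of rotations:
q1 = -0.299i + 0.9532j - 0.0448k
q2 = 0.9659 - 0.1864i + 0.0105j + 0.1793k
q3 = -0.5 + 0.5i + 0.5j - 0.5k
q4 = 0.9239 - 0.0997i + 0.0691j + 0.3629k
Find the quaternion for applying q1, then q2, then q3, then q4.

q2 · q1 = -0.0577 - 0.4602i + 0.8587j - 0.2178k
q3 · q2 · q1 = -0.2793 + 0.5217i - 0.1192j + 0.7972k
q4 · q3 · q2 · q1 = -0.4871 + 0.6082i + 0.1394j + 0.611k
-0.4871 + 0.6082i + 0.1394j + 0.611k


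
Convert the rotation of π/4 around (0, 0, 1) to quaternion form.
0.9239 + 0.3827k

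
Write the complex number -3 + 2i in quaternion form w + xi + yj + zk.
-3 + 2i + 0j + 0k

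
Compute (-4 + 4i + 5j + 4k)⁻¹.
-0.0548 - 0.0548i - 0.0685j - 0.0548k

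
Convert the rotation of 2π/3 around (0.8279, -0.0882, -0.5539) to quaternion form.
0.5 + 0.717i - 0.0764j - 0.4797k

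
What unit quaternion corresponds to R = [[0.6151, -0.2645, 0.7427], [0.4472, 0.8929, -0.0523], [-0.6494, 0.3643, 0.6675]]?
0.891 + 0.1169i + 0.3906j + 0.1997k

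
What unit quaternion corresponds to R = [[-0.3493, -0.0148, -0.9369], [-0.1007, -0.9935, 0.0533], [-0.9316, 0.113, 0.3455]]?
-0.0262 - 0.5698i + 0.0507j + 0.8198k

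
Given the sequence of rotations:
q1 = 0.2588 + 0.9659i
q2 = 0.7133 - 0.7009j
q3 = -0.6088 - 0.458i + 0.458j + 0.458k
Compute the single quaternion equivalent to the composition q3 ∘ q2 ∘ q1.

q2 · q1 = 0.1846 + 0.689i - 0.1814j + 0.677k
q3 · q2 · q1 = -0.0238 - 0.1109i + 0.8206j - 0.5601k
-0.0238 - 0.1109i + 0.8206j - 0.5601k


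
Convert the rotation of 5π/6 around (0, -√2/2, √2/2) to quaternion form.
0.2588 - 0.683j + 0.683k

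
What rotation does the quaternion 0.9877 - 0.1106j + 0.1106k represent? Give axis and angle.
axis = (0, -√2/2, √2/2), θ = 18°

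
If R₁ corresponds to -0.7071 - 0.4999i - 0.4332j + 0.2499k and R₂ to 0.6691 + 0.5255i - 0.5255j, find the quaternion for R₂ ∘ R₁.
-0.4381 - 0.8374i - 0.0496j - 0.3231k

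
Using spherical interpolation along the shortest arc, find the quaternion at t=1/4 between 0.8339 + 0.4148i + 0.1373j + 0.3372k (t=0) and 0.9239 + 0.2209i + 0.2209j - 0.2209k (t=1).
0.8883 + 0.3785i + 0.1645j + 0.2015k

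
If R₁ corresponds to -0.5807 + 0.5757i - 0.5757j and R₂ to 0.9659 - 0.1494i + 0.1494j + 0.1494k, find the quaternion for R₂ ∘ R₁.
-0.3889 + 0.7288i - 0.5568j - 0.0868k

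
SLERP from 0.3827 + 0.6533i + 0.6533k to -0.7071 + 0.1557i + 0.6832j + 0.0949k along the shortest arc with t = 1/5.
0.5598 + 0.56i - 0.1983j + 0.5777k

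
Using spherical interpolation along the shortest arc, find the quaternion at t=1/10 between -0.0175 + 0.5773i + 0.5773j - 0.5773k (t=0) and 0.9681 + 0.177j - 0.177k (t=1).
0.1189 + 0.5566i + 0.5814j - 0.5814k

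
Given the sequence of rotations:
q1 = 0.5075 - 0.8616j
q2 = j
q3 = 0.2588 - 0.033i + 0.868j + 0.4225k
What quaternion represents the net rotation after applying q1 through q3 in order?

q2 · q1 = 0.8616 + 0.5075j
q3 · q2 · q1 = -0.2175 - 0.2429i + 0.8792j + 0.3473k
-0.2175 - 0.2429i + 0.8792j + 0.3473k


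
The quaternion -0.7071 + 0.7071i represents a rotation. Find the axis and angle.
axis = (1, 0, 0), θ = 3π/2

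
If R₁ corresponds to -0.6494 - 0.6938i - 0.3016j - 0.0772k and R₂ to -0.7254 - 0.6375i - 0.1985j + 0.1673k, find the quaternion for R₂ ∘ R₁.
-0.0182 + 0.9831i + 0.1824j + 0.0019k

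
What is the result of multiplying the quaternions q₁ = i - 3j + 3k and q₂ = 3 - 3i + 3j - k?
15 - 3i - 17j + 3k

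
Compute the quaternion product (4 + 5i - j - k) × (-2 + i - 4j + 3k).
-14 - 13i - 30j - 5k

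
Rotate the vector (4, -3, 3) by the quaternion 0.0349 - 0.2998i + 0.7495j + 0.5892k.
(-2.703, 0.702, -5.119)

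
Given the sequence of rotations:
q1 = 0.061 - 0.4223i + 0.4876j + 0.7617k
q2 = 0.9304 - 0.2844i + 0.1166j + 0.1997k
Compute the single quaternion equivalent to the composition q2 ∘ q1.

q2 · q1 = -0.2723 - 0.4188i + 0.5931j + 0.6314k
-0.2723 - 0.4188i + 0.5931j + 0.6314k


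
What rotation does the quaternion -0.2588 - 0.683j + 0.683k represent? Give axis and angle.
axis = (0, -√2/2, √2/2), θ = 7π/6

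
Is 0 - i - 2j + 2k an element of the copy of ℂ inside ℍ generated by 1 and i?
No. The quaternion -i - 2j + 2k has j-coefficient y = -2 and k-coefficient z = 2, not both zero, so it does not lie in the complex subalgebra spanned by 1 and i.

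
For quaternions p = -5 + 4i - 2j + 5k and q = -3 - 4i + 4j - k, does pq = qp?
No: pq = 44 - 10i - 30j - 2k ≠ 44 + 26i + 2j - 18k = qp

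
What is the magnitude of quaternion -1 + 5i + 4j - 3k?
√51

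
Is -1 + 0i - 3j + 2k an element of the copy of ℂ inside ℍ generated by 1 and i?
No. The quaternion -1 - 3j + 2k has j-coefficient y = -3 and k-coefficient z = 2, not both zero, so it does not lie in the complex subalgebra spanned by 1 and i.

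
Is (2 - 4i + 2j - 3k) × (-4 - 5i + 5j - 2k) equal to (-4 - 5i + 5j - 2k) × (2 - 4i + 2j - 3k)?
No: pq = -44 + 17i + 9j - 2k ≠ -44 - 5i - 5j + 18k = qp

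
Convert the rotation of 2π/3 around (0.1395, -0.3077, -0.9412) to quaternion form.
0.5 + 0.1208i - 0.2665j - 0.8151k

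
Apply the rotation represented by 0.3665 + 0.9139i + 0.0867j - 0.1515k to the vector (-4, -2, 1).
(-4.509, 0.547, -0.611)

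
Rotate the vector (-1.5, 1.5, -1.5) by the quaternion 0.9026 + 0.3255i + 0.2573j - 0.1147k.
(-1.285, 2.172, 0.618)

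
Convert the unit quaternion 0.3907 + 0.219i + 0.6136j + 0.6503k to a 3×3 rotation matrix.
[[-0.5988, -0.2394, 0.7643], [0.7769, 0.0583, 0.6269], [-0.1946, 0.9692, 0.1511]]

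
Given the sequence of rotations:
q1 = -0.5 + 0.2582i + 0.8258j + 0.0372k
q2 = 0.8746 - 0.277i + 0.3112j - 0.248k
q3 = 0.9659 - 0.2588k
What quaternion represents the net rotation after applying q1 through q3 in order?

q2 · q1 = -0.6135 + 0.5807i + 0.5129j - 0.1526k
q3 · q2 · q1 = -0.6321 + 0.6936i + 0.3451j + 0.0114k
-0.6321 + 0.6936i + 0.3451j + 0.0114k


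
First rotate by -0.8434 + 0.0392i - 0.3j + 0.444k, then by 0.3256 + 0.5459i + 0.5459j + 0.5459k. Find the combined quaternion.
-0.3746 - 0.0415i - 0.7791j - 0.501k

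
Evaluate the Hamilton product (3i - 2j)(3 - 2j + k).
-4 + 7i - 9j - 6k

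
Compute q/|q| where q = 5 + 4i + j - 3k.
0.7001 + 0.5601i + 0.14j - 0.4201k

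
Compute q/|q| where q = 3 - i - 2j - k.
0.7746 - 0.2582i - 0.5164j - 0.2582k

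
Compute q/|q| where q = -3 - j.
-0.9487 - 0.3162j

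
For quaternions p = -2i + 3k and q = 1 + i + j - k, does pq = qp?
No: pq = 5 - 5i + j + k ≠ 5 + i - j + 5k = qp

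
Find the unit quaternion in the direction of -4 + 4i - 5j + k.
-0.5252 + 0.5252i - 0.6565j + 0.1313k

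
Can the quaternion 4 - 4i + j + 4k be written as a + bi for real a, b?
No. The quaternion 4 - 4i + j + 4k has j-coefficient y = 1 and k-coefficient z = 4, not both zero, so it does not lie in the complex subalgebra spanned by 1 and i.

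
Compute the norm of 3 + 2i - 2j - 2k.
√21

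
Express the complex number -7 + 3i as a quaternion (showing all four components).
-7 + 3i + 0j + 0k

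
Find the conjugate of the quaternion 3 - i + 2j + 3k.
3 + i - 2j - 3k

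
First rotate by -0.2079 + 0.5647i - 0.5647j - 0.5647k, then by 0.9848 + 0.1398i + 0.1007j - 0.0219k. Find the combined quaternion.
-0.2392 + 0.4578i - 0.5105j - 0.6874k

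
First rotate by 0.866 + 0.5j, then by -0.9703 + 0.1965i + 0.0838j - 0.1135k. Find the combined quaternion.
-0.8822 + 0.2269i - 0.4126j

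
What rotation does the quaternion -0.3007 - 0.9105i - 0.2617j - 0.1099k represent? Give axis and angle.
axis = (-0.9547, -0.2744, -0.1152), θ = 215°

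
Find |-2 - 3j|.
√13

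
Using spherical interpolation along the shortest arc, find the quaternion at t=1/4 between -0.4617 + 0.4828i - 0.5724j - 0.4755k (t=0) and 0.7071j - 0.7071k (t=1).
-0.4179 + 0.437i - 0.7781j - 0.1704k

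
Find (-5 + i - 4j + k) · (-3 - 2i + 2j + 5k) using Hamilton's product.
20 - 15i - 5j - 34k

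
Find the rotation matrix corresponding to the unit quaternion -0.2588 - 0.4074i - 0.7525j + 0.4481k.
[[-0.5341, 0.8451, 0.0244], [0.3812, 0.2665, -0.8853], [-0.7546, -0.4635, -0.4645]]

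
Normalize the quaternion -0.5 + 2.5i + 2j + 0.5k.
-0.1525 + 0.7625i + 0.61j + 0.1525k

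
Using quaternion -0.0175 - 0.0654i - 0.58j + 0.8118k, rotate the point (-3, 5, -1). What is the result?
(3.58, -0.831, -4.636)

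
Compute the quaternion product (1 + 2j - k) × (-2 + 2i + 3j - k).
-9 + 3i - 3j - 3k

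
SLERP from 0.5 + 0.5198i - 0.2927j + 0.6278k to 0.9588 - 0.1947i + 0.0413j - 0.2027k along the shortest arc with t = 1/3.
0.8224 + 0.3288i - 0.2153j + 0.4114k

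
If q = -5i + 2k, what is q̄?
5i - 2k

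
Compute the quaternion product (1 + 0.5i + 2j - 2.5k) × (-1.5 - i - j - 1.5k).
-2.75 - 7.25i - 0.75j + 3.75k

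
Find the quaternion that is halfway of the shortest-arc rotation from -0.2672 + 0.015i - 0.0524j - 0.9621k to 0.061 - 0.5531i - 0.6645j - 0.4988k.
-0.1194 - 0.3117i - 0.4153j - 0.8462k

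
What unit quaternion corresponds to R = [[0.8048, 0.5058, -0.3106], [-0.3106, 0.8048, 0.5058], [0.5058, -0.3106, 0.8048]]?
0.9239 - 0.2209i - 0.2209j - 0.2209k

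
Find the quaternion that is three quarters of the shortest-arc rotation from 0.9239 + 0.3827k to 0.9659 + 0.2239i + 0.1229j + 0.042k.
0.9722 + 0.1702i + 0.0934j + 0.1304k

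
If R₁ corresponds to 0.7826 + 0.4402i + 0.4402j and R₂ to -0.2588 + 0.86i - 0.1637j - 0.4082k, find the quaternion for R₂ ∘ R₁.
-0.509 + 0.7388i - 0.4217j + 0.1312k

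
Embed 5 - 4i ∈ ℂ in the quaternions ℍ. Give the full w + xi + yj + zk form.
5 - 4i + 0j + 0k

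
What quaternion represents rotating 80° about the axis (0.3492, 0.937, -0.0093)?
0.766 + 0.2245i + 0.6023j - 0.006k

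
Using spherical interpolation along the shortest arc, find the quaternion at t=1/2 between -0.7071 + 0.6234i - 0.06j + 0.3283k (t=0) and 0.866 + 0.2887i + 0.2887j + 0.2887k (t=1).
-0.9556 + 0.2033i - 0.2118j + 0.0241k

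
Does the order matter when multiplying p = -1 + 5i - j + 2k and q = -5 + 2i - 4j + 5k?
Yes: pq = -19 - 24i - 12j - 33k ≠ -19 - 30i + 30j + 3k = qp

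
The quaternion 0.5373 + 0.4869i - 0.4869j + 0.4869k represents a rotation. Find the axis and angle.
axis = (√3/3, -√3/3, √3/3), θ = 115°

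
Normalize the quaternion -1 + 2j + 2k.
-0.3333 + 0.6667j + 0.6667k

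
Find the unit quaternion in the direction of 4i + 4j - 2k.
0.6667i + 0.6667j - 0.3333k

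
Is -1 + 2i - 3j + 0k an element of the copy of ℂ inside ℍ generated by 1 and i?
No. The quaternion -1 + 2i - 3j has j-coefficient y = -3 and k-coefficient z = 0, not both zero, so it does not lie in the complex subalgebra spanned by 1 and i.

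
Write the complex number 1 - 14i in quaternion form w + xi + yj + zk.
1 - 14i + 0j + 0k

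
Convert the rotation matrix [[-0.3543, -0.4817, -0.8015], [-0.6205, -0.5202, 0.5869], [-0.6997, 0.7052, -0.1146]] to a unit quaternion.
-0.0523 - 0.5658i + 0.487j + 0.6633k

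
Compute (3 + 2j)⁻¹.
0.2308 - 0.1538j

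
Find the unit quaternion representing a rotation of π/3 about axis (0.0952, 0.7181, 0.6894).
0.866 + 0.0476i + 0.359j + 0.3447k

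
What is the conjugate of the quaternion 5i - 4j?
-5i + 4j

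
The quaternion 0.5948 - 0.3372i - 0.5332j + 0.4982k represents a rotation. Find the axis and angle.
axis = (-0.4195, -0.6633, 0.6198), θ = 107°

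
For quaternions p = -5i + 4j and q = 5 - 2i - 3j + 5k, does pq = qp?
No: pq = 2 - 5i + 45j + 23k ≠ 2 - 45i - 5j - 23k = qp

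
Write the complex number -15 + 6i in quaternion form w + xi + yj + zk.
-15 + 6i + 0j + 0k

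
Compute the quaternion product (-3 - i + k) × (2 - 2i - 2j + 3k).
-11 + 6i + 7j - 5k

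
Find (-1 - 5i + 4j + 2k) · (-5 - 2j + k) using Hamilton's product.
11 + 33i - 13j - k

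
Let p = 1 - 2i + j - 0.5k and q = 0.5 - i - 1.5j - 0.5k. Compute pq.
-0.25 - 3.25i - 1.5j + 3.25k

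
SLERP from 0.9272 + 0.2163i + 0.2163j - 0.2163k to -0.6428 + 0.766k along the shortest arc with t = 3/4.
0.7512 + 0.0585i + 0.0585j - 0.6548k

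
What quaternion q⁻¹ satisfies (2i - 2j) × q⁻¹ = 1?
-0.25i + 0.25j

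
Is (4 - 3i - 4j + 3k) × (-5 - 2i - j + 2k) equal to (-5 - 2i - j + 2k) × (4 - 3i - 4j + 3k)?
No: pq = -36 + 2i + 16j - 12k ≠ -36 + 12i + 16j - 2k = qp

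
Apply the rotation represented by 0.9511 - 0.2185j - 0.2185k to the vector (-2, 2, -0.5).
(-0.579, 2.593, -1.093)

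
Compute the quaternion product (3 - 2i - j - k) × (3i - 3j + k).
4 + 5i - 10j + 12k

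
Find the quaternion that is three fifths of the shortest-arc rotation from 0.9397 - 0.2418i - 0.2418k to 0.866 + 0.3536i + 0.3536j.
0.9609 + 0.1209i + 0.2258j - 0.1049k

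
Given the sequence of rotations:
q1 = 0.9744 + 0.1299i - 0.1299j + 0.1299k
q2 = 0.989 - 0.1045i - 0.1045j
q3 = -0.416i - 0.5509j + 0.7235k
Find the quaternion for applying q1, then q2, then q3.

q2 · q1 = 0.9637 + 0.0131i - 0.2167j + 0.1556k
q3 · q2 · q1 = -0.2265 - 0.3298i - 0.4567j + 0.7946k
-0.2265 - 0.3298i - 0.4567j + 0.7946k


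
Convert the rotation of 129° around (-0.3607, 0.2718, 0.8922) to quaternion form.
0.4305 - 0.3256i + 0.2453j + 0.8053k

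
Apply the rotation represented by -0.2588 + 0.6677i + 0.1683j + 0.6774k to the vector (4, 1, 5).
(4.765, 1.555, 4.108)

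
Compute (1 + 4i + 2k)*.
1 - 4i - 2k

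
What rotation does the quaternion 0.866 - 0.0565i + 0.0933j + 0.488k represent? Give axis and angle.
axis = (-0.113, 0.1866, 0.9759), θ = π/3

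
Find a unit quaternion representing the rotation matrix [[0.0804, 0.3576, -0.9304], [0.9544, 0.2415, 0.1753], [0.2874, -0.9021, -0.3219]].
-0.5 + 0.5387i + 0.6089j - 0.2984k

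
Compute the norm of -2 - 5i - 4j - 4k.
√61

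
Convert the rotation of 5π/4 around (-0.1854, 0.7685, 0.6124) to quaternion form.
-0.3827 - 0.1713i + 0.71j + 0.5658k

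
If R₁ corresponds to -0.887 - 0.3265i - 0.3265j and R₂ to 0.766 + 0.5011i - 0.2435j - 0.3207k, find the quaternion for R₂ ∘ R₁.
-0.5953 - 0.7993i + 0.0706j + 0.0413k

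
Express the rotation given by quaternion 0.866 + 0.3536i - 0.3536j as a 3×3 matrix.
[[0.7499, -0.2501, -0.6124], [-0.2501, 0.7499, -0.6124], [0.6124, 0.6124, 0.4999]]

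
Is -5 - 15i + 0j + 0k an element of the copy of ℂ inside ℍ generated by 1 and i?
Yes. The quaternion -5 - 15i has j- and k-coefficients y = z = 0, so it lies in the complex subalgebra spanned by 1 and i.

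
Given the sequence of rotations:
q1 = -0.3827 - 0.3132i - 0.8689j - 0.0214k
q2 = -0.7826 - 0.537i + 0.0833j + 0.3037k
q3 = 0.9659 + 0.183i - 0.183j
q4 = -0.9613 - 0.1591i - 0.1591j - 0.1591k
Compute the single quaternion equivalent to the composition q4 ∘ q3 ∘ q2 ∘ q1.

q2 · q1 = 0.2102 + 0.7127i + 0.5415j + 0.3932k
q3 · q2 · q1 = 0.1717 + 0.6549i + 0.4126j + 0.6093k
q4 · q3 · q2 · q1 = 0.1017 - 0.6882i - 0.4312j - 0.5745k
0.1017 - 0.6882i - 0.4312j - 0.5745k


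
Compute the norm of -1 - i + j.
√3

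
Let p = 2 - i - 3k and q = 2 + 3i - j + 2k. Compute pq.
13 + i - 9j - k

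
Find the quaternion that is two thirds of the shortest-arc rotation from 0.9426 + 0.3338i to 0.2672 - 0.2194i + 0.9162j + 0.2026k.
0.6458 - 0.0267i + 0.745j + 0.1648k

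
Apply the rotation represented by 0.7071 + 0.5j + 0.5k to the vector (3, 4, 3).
(-0.707, 5.621, 1.379)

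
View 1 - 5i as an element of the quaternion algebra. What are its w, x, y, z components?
1 - 5i + 0j + 0k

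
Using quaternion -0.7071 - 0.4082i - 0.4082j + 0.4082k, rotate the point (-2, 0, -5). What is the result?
(-1.887, 5.041, 0.154)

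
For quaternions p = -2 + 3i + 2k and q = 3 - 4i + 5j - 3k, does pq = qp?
No: pq = 12 + 7i - 9j + 27k ≠ 12 + 27i - 11j - 3k = qp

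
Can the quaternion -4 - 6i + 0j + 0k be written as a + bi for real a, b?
Yes. The quaternion -4 - 6i has j- and k-coefficients y = z = 0, so it lies in the complex subalgebra spanned by 1 and i.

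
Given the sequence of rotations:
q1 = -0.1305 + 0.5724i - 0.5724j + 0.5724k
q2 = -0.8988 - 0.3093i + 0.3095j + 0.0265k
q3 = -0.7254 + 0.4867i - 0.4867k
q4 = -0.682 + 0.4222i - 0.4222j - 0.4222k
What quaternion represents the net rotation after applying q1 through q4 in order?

q2 · q1 = 0.4563 - 0.2818i + 0.6663j - 0.518k
q3 · q2 · q1 = -0.446 + 0.7508i - 0.0941j + 0.478k
q4 · q3 · q2 · q1 = 0.1493 - 0.9419i - 0.2663j + 0.1396k
0.1493 - 0.9419i - 0.2663j + 0.1396k


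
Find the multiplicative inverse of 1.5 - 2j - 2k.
0.1463 + 0.1951j + 0.1951k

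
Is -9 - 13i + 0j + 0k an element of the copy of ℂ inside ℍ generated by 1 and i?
Yes. The quaternion -9 - 13i has j- and k-coefficients y = z = 0, so it lies in the complex subalgebra spanned by 1 and i.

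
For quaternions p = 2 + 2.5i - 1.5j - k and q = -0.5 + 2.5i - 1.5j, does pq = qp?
No: pq = -9.5 + 2.25i - 4.75j + 0.5k ≠ -9.5 + 5.25i + 0.25j + 0.5k = qp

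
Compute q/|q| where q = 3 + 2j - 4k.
0.5571 + 0.3714j - 0.7428k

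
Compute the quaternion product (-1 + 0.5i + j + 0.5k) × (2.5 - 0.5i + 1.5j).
-3.75 + i + 0.75j + 2.5k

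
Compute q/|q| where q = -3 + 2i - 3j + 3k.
-0.5388 + 0.3592i - 0.5388j + 0.5388k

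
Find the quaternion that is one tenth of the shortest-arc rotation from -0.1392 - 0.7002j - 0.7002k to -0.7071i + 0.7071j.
-0.1301 + 0.0855i - 0.7399j - 0.6544k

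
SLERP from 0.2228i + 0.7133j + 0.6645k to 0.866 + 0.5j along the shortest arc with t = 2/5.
0.4301 + 0.1579i + 0.7539j + 0.471k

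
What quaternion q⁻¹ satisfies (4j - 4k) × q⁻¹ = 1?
-0.125j + 0.125k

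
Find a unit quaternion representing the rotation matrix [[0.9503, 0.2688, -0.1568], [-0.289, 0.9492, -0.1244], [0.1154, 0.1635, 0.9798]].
0.9848 + 0.0731i - 0.0691j - 0.1416k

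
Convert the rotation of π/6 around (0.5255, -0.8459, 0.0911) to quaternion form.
0.9659 + 0.136i - 0.2189j + 0.0236k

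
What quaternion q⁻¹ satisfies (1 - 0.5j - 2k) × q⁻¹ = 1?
0.1905 + 0.0952j + 0.381k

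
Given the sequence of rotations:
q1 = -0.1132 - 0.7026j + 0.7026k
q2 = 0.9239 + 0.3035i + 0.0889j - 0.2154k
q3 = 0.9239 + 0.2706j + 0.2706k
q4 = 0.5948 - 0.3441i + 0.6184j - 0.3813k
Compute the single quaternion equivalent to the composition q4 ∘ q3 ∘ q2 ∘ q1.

q2 · q1 = 0.1092 - 0.1232i - 0.8724j + 0.4603k
q3 · q2 · q1 = 0.2124 + 0.2468i - 0.8098j + 0.4882k
q4 · q3 · q2 · q1 = 0.8982 + 0.0668i - 0.2764j + 0.3354k
0.8982 + 0.0668i - 0.2764j + 0.3354k


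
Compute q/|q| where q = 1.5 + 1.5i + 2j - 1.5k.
0.4575 + 0.4575i + 0.61j - 0.4575k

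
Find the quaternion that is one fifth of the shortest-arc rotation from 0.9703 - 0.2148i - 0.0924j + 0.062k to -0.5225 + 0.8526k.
0.967 - 0.1857i - 0.0799j - 0.1551k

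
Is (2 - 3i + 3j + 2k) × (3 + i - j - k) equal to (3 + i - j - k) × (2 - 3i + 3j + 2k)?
No: pq = 14 - 8i + 6j + 4k ≠ 14 - 6i + 8j + 4k = qp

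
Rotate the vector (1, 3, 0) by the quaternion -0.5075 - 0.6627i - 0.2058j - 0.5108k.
(-0.344, -0.409, 3.117)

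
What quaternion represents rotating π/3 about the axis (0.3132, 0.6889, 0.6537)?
0.866 + 0.1566i + 0.3444j + 0.3268k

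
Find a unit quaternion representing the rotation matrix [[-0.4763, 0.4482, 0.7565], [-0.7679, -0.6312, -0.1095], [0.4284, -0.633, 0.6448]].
-0.3665 + 0.3571i - 0.2238j + 0.8295k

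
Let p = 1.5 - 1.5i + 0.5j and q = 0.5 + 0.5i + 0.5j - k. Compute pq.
1.25 - 0.5i - 0.5j - 2.5k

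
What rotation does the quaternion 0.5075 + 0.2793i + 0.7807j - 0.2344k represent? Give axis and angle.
axis = (0.3241, 0.9061, -0.272), θ = 119°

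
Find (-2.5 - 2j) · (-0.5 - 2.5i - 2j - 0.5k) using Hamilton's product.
-2.75 + 7.25i + 6j - 3.75k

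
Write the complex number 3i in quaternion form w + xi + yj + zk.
0 + 3i + 0j + 0k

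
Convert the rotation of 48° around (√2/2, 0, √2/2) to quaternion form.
0.9135 + 0.2876i + 0.2876k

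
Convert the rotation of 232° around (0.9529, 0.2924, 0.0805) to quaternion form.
-0.4384 + 0.8565i + 0.2628j + 0.0724k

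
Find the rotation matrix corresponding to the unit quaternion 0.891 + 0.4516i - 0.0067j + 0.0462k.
[[0.9956, -0.0884, 0.0298], [0.0763, 0.5878, -0.8054], [0.0537, 0.8041, 0.592]]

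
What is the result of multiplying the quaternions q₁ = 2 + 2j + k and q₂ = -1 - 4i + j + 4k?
-8 - i - 4j + 15k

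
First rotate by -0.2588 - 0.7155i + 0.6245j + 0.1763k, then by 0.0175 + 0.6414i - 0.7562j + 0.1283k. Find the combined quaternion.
0.904 - 0.392i + 0.0018j - 0.1706k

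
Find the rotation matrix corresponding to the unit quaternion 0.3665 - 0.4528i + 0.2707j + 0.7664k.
[[-0.3213, -0.8069, -0.4956], [0.3166, -0.5848, 0.7468], [-0.8925, 0.083, 0.4434]]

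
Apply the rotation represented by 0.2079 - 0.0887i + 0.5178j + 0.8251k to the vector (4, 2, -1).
(-4.53, -0.641, -0.26)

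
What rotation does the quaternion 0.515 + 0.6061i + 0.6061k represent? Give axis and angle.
axis = (√2/2, 0, √2/2), θ = 118°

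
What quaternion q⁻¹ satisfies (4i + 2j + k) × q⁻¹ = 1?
-0.1905i - 0.0952j - 0.0476k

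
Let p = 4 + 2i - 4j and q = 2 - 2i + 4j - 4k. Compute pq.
28 + 12i + 16j - 16k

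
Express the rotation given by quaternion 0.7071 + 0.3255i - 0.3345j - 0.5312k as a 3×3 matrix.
[[0.2119, 0.5335, -0.8189], [-0.969, 0.2238, -0.1049], [0.1272, 0.8157, 0.5643]]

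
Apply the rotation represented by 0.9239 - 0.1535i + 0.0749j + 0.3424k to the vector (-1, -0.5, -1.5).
(-0.476, -1.471, -1.053)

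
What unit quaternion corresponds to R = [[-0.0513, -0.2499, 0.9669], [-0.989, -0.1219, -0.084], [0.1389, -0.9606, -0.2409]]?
-0.3827 + 0.5726i - 0.5409j + 0.4828k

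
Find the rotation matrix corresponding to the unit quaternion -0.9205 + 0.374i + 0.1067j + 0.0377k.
[[0.9744, 0.1492, -0.1682], [0.0104, 0.7174, 0.6966], [0.2246, -0.6805, 0.6975]]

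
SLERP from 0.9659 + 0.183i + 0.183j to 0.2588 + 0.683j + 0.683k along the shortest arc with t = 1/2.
0.7385 + 0.1104i + 0.5222j + 0.4119k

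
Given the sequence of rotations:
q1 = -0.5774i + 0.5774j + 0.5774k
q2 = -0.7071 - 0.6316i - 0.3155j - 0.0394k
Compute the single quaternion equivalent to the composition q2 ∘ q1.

q2 · q1 = -0.1598 + 0.2489i - 0.0208j - 0.9551k
-0.1598 + 0.2489i - 0.0208j - 0.9551k


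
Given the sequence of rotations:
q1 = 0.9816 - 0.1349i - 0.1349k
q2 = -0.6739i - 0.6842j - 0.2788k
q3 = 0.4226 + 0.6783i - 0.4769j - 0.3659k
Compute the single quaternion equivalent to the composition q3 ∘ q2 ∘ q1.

q2 · q1 = -0.1285 - 0.5692i - 0.7249j - 0.366k
q3 · q2 · q1 = -0.1478 - 0.4184i + 0.2115j - 0.8708k
-0.1478 - 0.4184i + 0.2115j - 0.8708k


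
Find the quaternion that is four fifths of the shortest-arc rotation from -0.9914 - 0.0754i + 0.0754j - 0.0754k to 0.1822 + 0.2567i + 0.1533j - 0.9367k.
-0.4544 - 0.259i - 0.1199j + 0.8439k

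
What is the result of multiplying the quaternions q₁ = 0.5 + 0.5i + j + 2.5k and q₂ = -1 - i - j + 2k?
-4 + 3.5i - 5j - k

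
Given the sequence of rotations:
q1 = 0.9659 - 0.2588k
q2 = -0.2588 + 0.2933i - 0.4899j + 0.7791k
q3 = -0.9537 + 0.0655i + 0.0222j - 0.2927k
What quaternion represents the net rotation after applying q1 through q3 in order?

q2 · q1 = -0.0483 + 0.4101i - 0.3973j + 0.8195k
q3 · q2 · q1 = 0.2679 - 0.4924i + 0.2041j - 0.8025k
0.2679 - 0.4924i + 0.2041j - 0.8025k


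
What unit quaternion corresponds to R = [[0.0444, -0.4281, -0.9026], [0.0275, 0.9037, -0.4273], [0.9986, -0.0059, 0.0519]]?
0.7071 + 0.149i - 0.6722j + 0.1611k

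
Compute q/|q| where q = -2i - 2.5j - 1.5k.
-0.5657i - 0.7071j - 0.4243k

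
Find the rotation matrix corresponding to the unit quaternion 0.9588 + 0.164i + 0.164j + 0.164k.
[[0.8924, -0.2607, 0.3683], [0.3683, 0.8924, -0.2607], [-0.2607, 0.3683, 0.8924]]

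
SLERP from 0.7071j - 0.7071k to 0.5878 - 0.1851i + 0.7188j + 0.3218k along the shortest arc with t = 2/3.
0.4631 - 0.1458i + 0.8726j - 0.0527k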